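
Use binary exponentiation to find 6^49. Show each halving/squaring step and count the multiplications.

Computing 6^49 by squaring (build up from 6^1; each line after the first costs one multiplication):

6^1 = 6
6^2 = (6^1)^2 = 6^2 = 36
6^3 = 6 * 6^2 = 6 * 36 = 216
6^6 = (6^3)^2 = 216^2 = 46656
6^12 = (6^6)^2 = 46656^2 = 2176782336
6^24 = (6^12)^2 = 2176782336^2 = 4738381338321616896
6^48 = (6^24)^2 = 4738381338321616896^2 = 22452257707354557240087211123792674816
6^49 = 6 * 6^48 = 6 * 22452257707354557240087211123792674816 = 134713546244127343440523266742756048896

Result: 134713546244127343440523266742756048896
Multiplications needed: 7 (7 lines after 6^1)

6^49 = 134713546244127343440523266742756048896. Using exponentiation by squaring, this requires 7 multiplications. The key idea: if the exponent is even, square the half-power; if odd, multiply by the base once.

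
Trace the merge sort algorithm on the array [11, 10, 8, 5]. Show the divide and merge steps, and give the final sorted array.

Merge sort trace:

Split: [11, 10, 8, 5] -> [11, 10] and [8, 5]
  Split: [11, 10] -> [11] and [10]
  Merge: [11] + [10] -> [10, 11]
  Split: [8, 5] -> [8] and [5]
  Merge: [8] + [5] -> [5, 8]
Merge: [10, 11] + [5, 8] -> [5, 8, 10, 11]

Final sorted array: [5, 8, 10, 11]

The merge sort proceeds by recursively splitting the array and merging sorted halves.
After all merges, the sorted array is [5, 8, 10, 11].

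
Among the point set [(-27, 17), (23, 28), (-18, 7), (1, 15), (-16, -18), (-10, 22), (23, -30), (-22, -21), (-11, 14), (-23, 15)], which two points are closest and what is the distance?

Computing all pairwise distances among 10 points:

d((-27, 17), (23, 28)) = 51.1957
d((-27, 17), (-18, 7)) = 13.4536
d((-27, 17), (1, 15)) = 28.0713
d((-27, 17), (-16, -18)) = 36.6879
d((-27, 17), (-10, 22)) = 17.72
d((-27, 17), (23, -30)) = 68.6222
d((-27, 17), (-22, -21)) = 38.3275
d((-27, 17), (-11, 14)) = 16.2788
d((-27, 17), (-23, 15)) = 4.4721 <-- minimum
d((23, 28), (-18, 7)) = 46.0652
d((23, 28), (1, 15)) = 25.5539
d((23, 28), (-16, -18)) = 60.3075
d((23, 28), (-10, 22)) = 33.541
d((23, 28), (23, -30)) = 58.0
d((23, 28), (-22, -21)) = 66.5282
d((23, 28), (-11, 14)) = 36.7696
d((23, 28), (-23, 15)) = 47.8017
d((-18, 7), (1, 15)) = 20.6155
d((-18, 7), (-16, -18)) = 25.0799
d((-18, 7), (-10, 22)) = 17.0
d((-18, 7), (23, -30)) = 55.2268
d((-18, 7), (-22, -21)) = 28.2843
d((-18, 7), (-11, 14)) = 9.8995
d((-18, 7), (-23, 15)) = 9.434
d((1, 15), (-16, -18)) = 37.1214
d((1, 15), (-10, 22)) = 13.0384
d((1, 15), (23, -30)) = 50.0899
d((1, 15), (-22, -21)) = 42.72
d((1, 15), (-11, 14)) = 12.0416
d((1, 15), (-23, 15)) = 24.0
d((-16, -18), (-10, 22)) = 40.4475
d((-16, -18), (23, -30)) = 40.8044
d((-16, -18), (-22, -21)) = 6.7082
d((-16, -18), (-11, 14)) = 32.3883
d((-16, -18), (-23, 15)) = 33.7343
d((-10, 22), (23, -30)) = 61.5873
d((-10, 22), (-22, -21)) = 44.643
d((-10, 22), (-11, 14)) = 8.0623
d((-10, 22), (-23, 15)) = 14.7648
d((23, -30), (-22, -21)) = 45.8912
d((23, -30), (-11, 14)) = 55.6058
d((23, -30), (-23, 15)) = 64.3506
d((-22, -21), (-11, 14)) = 36.6879
d((-22, -21), (-23, 15)) = 36.0139
d((-11, 14), (-23, 15)) = 12.0416

Closest pair: (-27, 17) and (-23, 15) with distance 4.4721

The closest pair is (-27, 17) and (-23, 15) with Euclidean distance 4.4721. For 10 points, brute-force pairwise comparison is shown above. For large n, the divide-and-conquer algorithm (sort by x, recurse on halves, check the dividing strip) achieves O(n log n).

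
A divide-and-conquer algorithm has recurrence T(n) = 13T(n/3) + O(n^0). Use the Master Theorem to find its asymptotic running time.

Master Theorem for T(n) = 13T(n/3) + O(n^0):

a = 13, b = 3, c = 0
log_b(a) = log_3(13) = 2.3347

Case 1: c = 0 < log_3(13) = 2.3347
T(n) = O(n^(log_3 13))

For T(n) = 13T(n/3) + O(n^0): log_3(13) = 2.3347. This is Case 1 of the Master Theorem (c < log_b(a), work dominated by leaves), giving O(n^(log_3 13)).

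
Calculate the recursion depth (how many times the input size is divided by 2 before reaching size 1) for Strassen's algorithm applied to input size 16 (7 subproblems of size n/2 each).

For divide and conquer with division factor 2:

Problem sizes at each level:
Level 0: 16
Level 1: 8
Level 2: 4
Level 3: 2
Level 4: 1

The root is level 0 and the size-1 base case is level 4 (the tree spans levels 0 through 4, i.e. 5 levels counting the root), so the depth is the number of divisions: log_2(16) = 4

The recursion tree depth is log_2(16) = 4. At each level, the problem size is divided by 2, so it takes 4 divisions to reduce to a base case of size 1. The algorithm makes 7 recursive calls at each level.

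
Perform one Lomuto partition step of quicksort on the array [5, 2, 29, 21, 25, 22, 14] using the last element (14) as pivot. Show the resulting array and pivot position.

Lomuto partition with pivot = 14:

Initial array: [5, 2, 29, 21, 25, 22, 14]

arr[0]=5 <= 14: swap with position 0, array becomes [5, 2, 29, 21, 25, 22, 14]
arr[1]=2 <= 14: swap with position 1, array becomes [5, 2, 29, 21, 25, 22, 14]
arr[2]=29 > 14: no swap
arr[3]=21 > 14: no swap
arr[4]=25 > 14: no swap
arr[5]=22 > 14: no swap

Place pivot at position 2: [5, 2, 14, 21, 25, 22, 29]
Pivot position: 2

After partitioning with pivot 14, the array becomes [5, 2, 14, 21, 25, 22, 29]. The pivot is placed at index 2. All elements to the left of the pivot are <= 14, and all elements to the right are > 14.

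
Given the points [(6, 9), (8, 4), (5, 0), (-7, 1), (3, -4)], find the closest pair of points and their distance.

Computing all pairwise distances among 5 points:

d((6, 9), (8, 4)) = 5.3852
d((6, 9), (5, 0)) = 9.0554
d((6, 9), (-7, 1)) = 15.2643
d((6, 9), (3, -4)) = 13.3417
d((8, 4), (5, 0)) = 5.0
d((8, 4), (-7, 1)) = 15.2971
d((8, 4), (3, -4)) = 9.434
d((5, 0), (-7, 1)) = 12.0416
d((5, 0), (3, -4)) = 4.4721 <-- minimum
d((-7, 1), (3, -4)) = 11.1803

Closest pair: (5, 0) and (3, -4) with distance 4.4721

The closest pair is (5, 0) and (3, -4) with Euclidean distance 4.4721. For 5 points, brute-force pairwise comparison is shown above. For large n, the divide-and-conquer algorithm (sort by x, recurse on halves, check the dividing strip) achieves O(n log n).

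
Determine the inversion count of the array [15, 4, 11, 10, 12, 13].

Finding inversions in [15, 4, 11, 10, 12, 13]:

(0, 1): arr[0]=15 > arr[1]=4
(0, 2): arr[0]=15 > arr[2]=11
(0, 3): arr[0]=15 > arr[3]=10
(0, 4): arr[0]=15 > arr[4]=12
(0, 5): arr[0]=15 > arr[5]=13
(2, 3): arr[2]=11 > arr[3]=10

Total inversions: 6

The array has 6 inversion(s): (0,1), (0,2), (0,3), (0,4), (0,5), (2,3). Each pair (i,j) satisfies i < j and arr[i] > arr[j].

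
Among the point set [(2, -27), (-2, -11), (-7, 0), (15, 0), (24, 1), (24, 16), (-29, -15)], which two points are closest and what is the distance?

Computing all pairwise distances among 7 points:

d((2, -27), (-2, -11)) = 16.4924
d((2, -27), (-7, 0)) = 28.4605
d((2, -27), (15, 0)) = 29.9666
d((2, -27), (24, 1)) = 35.609
d((2, -27), (24, 16)) = 48.3011
d((2, -27), (-29, -15)) = 33.2415
d((-2, -11), (-7, 0)) = 12.083
d((-2, -11), (15, 0)) = 20.2485
d((-2, -11), (24, 1)) = 28.6356
d((-2, -11), (24, 16)) = 37.4833
d((-2, -11), (-29, -15)) = 27.2947
d((-7, 0), (15, 0)) = 22.0
d((-7, 0), (24, 1)) = 31.0161
d((-7, 0), (24, 16)) = 34.8855
d((-7, 0), (-29, -15)) = 26.6271
d((15, 0), (24, 1)) = 9.0554 <-- minimum
d((15, 0), (24, 16)) = 18.3576
d((15, 0), (-29, -15)) = 46.4866
d((24, 1), (24, 16)) = 15.0
d((24, 1), (-29, -15)) = 55.3624
d((24, 16), (-29, -15)) = 61.4003

Closest pair: (15, 0) and (24, 1) with distance 9.0554

The closest pair is (15, 0) and (24, 1) with Euclidean distance 9.0554. For 7 points, brute-force pairwise comparison is shown above. For large n, the divide-and-conquer algorithm (sort by x, recurse on halves, check the dividing strip) achieves O(n log n).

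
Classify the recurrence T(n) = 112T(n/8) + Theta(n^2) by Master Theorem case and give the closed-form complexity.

Master Theorem for T(n) = 112T(n/8) + O(n^2):

a = 112, b = 8, c = 2
log_b(a) = log_8(112) = 2.2691

Case 1: c = 2 < log_8(112) = 2.2691
T(n) = O(n^(log_8 112))

For T(n) = 112T(n/8) + O(n^2): log_8(112) = 2.2691. This is Case 1 of the Master Theorem (c < log_b(a), work dominated by leaves), giving O(n^(log_8 112)).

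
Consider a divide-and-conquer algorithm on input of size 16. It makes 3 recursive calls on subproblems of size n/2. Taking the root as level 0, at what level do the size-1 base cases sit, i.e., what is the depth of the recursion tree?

For divide and conquer with division factor 2:

Problem sizes at each level:
Level 0: 16
Level 1: 8
Level 2: 4
Level 3: 2
Level 4: 1

The root is level 0 and the size-1 base case is level 4 (the tree spans levels 0 through 4, i.e. 5 levels counting the root), so the depth is the number of divisions: log_2(16) = 4

The recursion tree depth is log_2(16) = 4. At each level, the problem size is divided by 2, so it takes 4 divisions to reduce to a base case of size 1. The algorithm makes 3 recursive calls at each level.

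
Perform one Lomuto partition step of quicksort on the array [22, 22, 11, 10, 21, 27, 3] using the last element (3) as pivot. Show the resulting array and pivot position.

Lomuto partition with pivot = 3:

Initial array: [22, 22, 11, 10, 21, 27, 3]

arr[0]=22 > 3: no swap
arr[1]=22 > 3: no swap
arr[2]=11 > 3: no swap
arr[3]=10 > 3: no swap
arr[4]=21 > 3: no swap
arr[5]=27 > 3: no swap

Place pivot at position 0: [3, 22, 11, 10, 21, 27, 22]
Pivot position: 0

After partitioning with pivot 3, the array becomes [3, 22, 11, 10, 21, 27, 22]. The pivot is placed at index 0. All elements to the left of the pivot are <= 3, and all elements to the right are > 3.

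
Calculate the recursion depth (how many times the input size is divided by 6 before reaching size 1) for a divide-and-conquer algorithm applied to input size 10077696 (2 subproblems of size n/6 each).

For divide and conquer with division factor 6:

Problem sizes at each level:
Level 0: 10077696
Level 1: 1679616
Level 2: 279936
Level 3: 46656
Level 4: 7776
Level 5: 1296
Level 6: 216
Level 7: 36
Level 8: 6
Level 9: 1

The root is level 0 and the size-1 base case is level 9 (the tree spans levels 0 through 9, i.e. 10 levels counting the root), so the depth is the number of divisions: log_6(10077696) = 9

The recursion tree depth is log_6(10077696) = 9. At each level, the problem size is divided by 6, so it takes 9 divisions to reduce to a base case of size 1. The algorithm makes 2 recursive calls at each level.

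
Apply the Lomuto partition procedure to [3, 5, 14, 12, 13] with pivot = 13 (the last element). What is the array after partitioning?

Lomuto partition with pivot = 13:

Initial array: [3, 5, 14, 12, 13]

arr[0]=3 <= 13: swap with position 0, array becomes [3, 5, 14, 12, 13]
arr[1]=5 <= 13: swap with position 1, array becomes [3, 5, 14, 12, 13]
arr[2]=14 > 13: no swap
arr[3]=12 <= 13: swap with position 2, array becomes [3, 5, 12, 14, 13]

Place pivot at position 3: [3, 5, 12, 13, 14]
Pivot position: 3

After partitioning with pivot 13, the array becomes [3, 5, 12, 13, 14]. The pivot is placed at index 3. All elements to the left of the pivot are <= 13, and all elements to the right are > 13.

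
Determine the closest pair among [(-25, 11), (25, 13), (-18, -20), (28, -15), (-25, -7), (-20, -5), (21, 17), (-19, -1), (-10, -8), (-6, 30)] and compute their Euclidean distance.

Computing all pairwise distances among 10 points:

d((-25, 11), (25, 13)) = 50.04
d((-25, 11), (-18, -20)) = 31.7805
d((-25, 11), (28, -15)) = 59.0339
d((-25, 11), (-25, -7)) = 18.0
d((-25, 11), (-20, -5)) = 16.7631
d((-25, 11), (21, 17)) = 46.3897
d((-25, 11), (-19, -1)) = 13.4164
d((-25, 11), (-10, -8)) = 24.2074
d((-25, 11), (-6, 30)) = 26.8701
d((25, 13), (-18, -20)) = 54.2033
d((25, 13), (28, -15)) = 28.1603
d((25, 13), (-25, -7)) = 53.8516
d((25, 13), (-20, -5)) = 48.4665
d((25, 13), (21, 17)) = 5.6569
d((25, 13), (-19, -1)) = 46.1736
d((25, 13), (-10, -8)) = 40.8167
d((25, 13), (-6, 30)) = 35.3553
d((-18, -20), (28, -15)) = 46.2709
d((-18, -20), (-25, -7)) = 14.7648
d((-18, -20), (-20, -5)) = 15.1327
d((-18, -20), (21, 17)) = 53.7587
d((-18, -20), (-19, -1)) = 19.0263
d((-18, -20), (-10, -8)) = 14.4222
d((-18, -20), (-6, 30)) = 51.4198
d((28, -15), (-25, -7)) = 53.6004
d((28, -15), (-20, -5)) = 49.0306
d((28, -15), (21, 17)) = 32.7567
d((28, -15), (-19, -1)) = 49.0408
d((28, -15), (-10, -8)) = 38.6394
d((28, -15), (-6, 30)) = 56.4004
d((-25, -7), (-20, -5)) = 5.3852
d((-25, -7), (21, 17)) = 51.8845
d((-25, -7), (-19, -1)) = 8.4853
d((-25, -7), (-10, -8)) = 15.0333
d((-25, -7), (-6, 30)) = 41.5933
d((-20, -5), (21, 17)) = 46.5296
d((-20, -5), (-19, -1)) = 4.1231 <-- minimum
d((-20, -5), (-10, -8)) = 10.4403
d((-20, -5), (-6, 30)) = 37.6962
d((21, 17), (-19, -1)) = 43.8634
d((21, 17), (-10, -8)) = 39.8246
d((21, 17), (-6, 30)) = 29.9666
d((-19, -1), (-10, -8)) = 11.4018
d((-19, -1), (-6, 30)) = 33.6155
d((-10, -8), (-6, 30)) = 38.2099

Closest pair: (-20, -5) and (-19, -1) with distance 4.1231

The closest pair is (-20, -5) and (-19, -1) with Euclidean distance 4.1231. For 10 points, brute-force pairwise comparison is shown above. For large n, the divide-and-conquer algorithm (sort by x, recurse on halves, check the dividing strip) achieves O(n log n).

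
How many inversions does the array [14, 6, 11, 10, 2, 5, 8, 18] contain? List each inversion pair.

Finding inversions in [14, 6, 11, 10, 2, 5, 8, 18]:

(0, 1): arr[0]=14 > arr[1]=6
(0, 2): arr[0]=14 > arr[2]=11
(0, 3): arr[0]=14 > arr[3]=10
(0, 4): arr[0]=14 > arr[4]=2
(0, 5): arr[0]=14 > arr[5]=5
(0, 6): arr[0]=14 > arr[6]=8
(1, 4): arr[1]=6 > arr[4]=2
(1, 5): arr[1]=6 > arr[5]=5
(2, 3): arr[2]=11 > arr[3]=10
(2, 4): arr[2]=11 > arr[4]=2
(2, 5): arr[2]=11 > arr[5]=5
(2, 6): arr[2]=11 > arr[6]=8
(3, 4): arr[3]=10 > arr[4]=2
(3, 5): arr[3]=10 > arr[5]=5
(3, 6): arr[3]=10 > arr[6]=8

Total inversions: 15

The array has 15 inversion(s): (0,1), (0,2), (0,3), (0,4), (0,5), (0,6), (1,4), (1,5), (2,3), (2,4), (2,5), (2,6), (3,4), (3,5), (3,6). Each pair (i,j) satisfies i < j and arr[i] > arr[j].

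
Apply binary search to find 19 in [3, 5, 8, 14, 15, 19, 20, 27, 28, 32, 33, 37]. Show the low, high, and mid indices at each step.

Binary search for 19 in [3, 5, 8, 14, 15, 19, 20, 27, 28, 32, 33, 37]:

lo=0, hi=11, mid=5, arr[mid]=19 -> Found target at index 5!

Binary search finds 19 at index 5 after 1 comparisons. The search repeatedly halves the search space by comparing with the middle element.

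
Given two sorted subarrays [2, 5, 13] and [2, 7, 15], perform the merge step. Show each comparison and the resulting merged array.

Merging process:

Compare 2 vs 2: take 2 from left. Merged: [2]
Compare 5 vs 2: take 2 from right. Merged: [2, 2]
Compare 5 vs 7: take 5 from left. Merged: [2, 2, 5]
Compare 13 vs 7: take 7 from right. Merged: [2, 2, 5, 7]
Compare 13 vs 15: take 13 from left. Merged: [2, 2, 5, 7, 13]
Append remaining from right: [15]. Merged: [2, 2, 5, 7, 13, 15]

Final merged array: [2, 2, 5, 7, 13, 15]
Total comparisons: 5

The merged array is [2, 2, 5, 7, 13, 15], requiring 5 comparisons. The merge step runs in O(n) time where n is the total number of elements.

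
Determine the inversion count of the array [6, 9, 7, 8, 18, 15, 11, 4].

Finding inversions in [6, 9, 7, 8, 18, 15, 11, 4]:

(0, 7): arr[0]=6 > arr[7]=4
(1, 2): arr[1]=9 > arr[2]=7
(1, 3): arr[1]=9 > arr[3]=8
(1, 7): arr[1]=9 > arr[7]=4
(2, 7): arr[2]=7 > arr[7]=4
(3, 7): arr[3]=8 > arr[7]=4
(4, 5): arr[4]=18 > arr[5]=15
(4, 6): arr[4]=18 > arr[6]=11
(4, 7): arr[4]=18 > arr[7]=4
(5, 6): arr[5]=15 > arr[6]=11
(5, 7): arr[5]=15 > arr[7]=4
(6, 7): arr[6]=11 > arr[7]=4

Total inversions: 12

The array has 12 inversion(s): (0,7), (1,2), (1,3), (1,7), (2,7), (3,7), (4,5), (4,6), (4,7), (5,6), (5,7), (6,7). Each pair (i,j) satisfies i < j and arr[i] > arr[j].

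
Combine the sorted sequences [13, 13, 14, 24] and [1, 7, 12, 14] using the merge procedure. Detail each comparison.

Merging process:

Compare 13 vs 1: take 1 from right. Merged: [1]
Compare 13 vs 7: take 7 from right. Merged: [1, 7]
Compare 13 vs 12: take 12 from right. Merged: [1, 7, 12]
Compare 13 vs 14: take 13 from left. Merged: [1, 7, 12, 13]
Compare 13 vs 14: take 13 from left. Merged: [1, 7, 12, 13, 13]
Compare 14 vs 14: take 14 from left. Merged: [1, 7, 12, 13, 13, 14]
Compare 24 vs 14: take 14 from right. Merged: [1, 7, 12, 13, 13, 14, 14]
Append remaining from left: [24]. Merged: [1, 7, 12, 13, 13, 14, 14, 24]

Final merged array: [1, 7, 12, 13, 13, 14, 14, 24]
Total comparisons: 7

The merged array is [1, 7, 12, 13, 13, 14, 14, 24], requiring 7 comparisons. The merge step runs in O(n) time where n is the total number of elements.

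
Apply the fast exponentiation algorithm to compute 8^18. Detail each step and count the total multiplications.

Computing 8^18 by squaring (build up from 8^1; each line after the first costs one multiplication):

8^1 = 8
8^2 = (8^1)^2 = 8^2 = 64
8^4 = (8^2)^2 = 64^2 = 4096
8^8 = (8^4)^2 = 4096^2 = 16777216
8^9 = 8 * 8^8 = 8 * 16777216 = 134217728
8^18 = (8^9)^2 = 134217728^2 = 18014398509481984

Result: 18014398509481984
Multiplications needed: 5 (5 lines after 8^1)

8^18 = 18014398509481984. Using exponentiation by squaring, this requires 5 multiplications. The key idea: if the exponent is even, square the half-power; if odd, multiply by the base once.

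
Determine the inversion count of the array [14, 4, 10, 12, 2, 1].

Finding inversions in [14, 4, 10, 12, 2, 1]:

(0, 1): arr[0]=14 > arr[1]=4
(0, 2): arr[0]=14 > arr[2]=10
(0, 3): arr[0]=14 > arr[3]=12
(0, 4): arr[0]=14 > arr[4]=2
(0, 5): arr[0]=14 > arr[5]=1
(1, 4): arr[1]=4 > arr[4]=2
(1, 5): arr[1]=4 > arr[5]=1
(2, 4): arr[2]=10 > arr[4]=2
(2, 5): arr[2]=10 > arr[5]=1
(3, 4): arr[3]=12 > arr[4]=2
(3, 5): arr[3]=12 > arr[5]=1
(4, 5): arr[4]=2 > arr[5]=1

Total inversions: 12

The array has 12 inversion(s): (0,1), (0,2), (0,3), (0,4), (0,5), (1,4), (1,5), (2,4), (2,5), (3,4), (3,5), (4,5). Each pair (i,j) satisfies i < j and arr[i] > arr[j].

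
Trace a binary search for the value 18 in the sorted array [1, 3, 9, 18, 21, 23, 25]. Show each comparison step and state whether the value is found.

Binary search for 18 in [1, 3, 9, 18, 21, 23, 25]:

lo=0, hi=6, mid=3, arr[mid]=18 -> Found target at index 3!

Binary search finds 18 at index 3 after 1 comparisons. The search repeatedly halves the search space by comparing with the middle element.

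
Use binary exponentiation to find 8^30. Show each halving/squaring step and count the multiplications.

Computing 8^30 by squaring (build up from 8^1; each line after the first costs one multiplication):

8^1 = 8
8^2 = (8^1)^2 = 8^2 = 64
8^3 = 8 * 8^2 = 8 * 64 = 512
8^6 = (8^3)^2 = 512^2 = 262144
8^7 = 8 * 8^6 = 8 * 262144 = 2097152
8^14 = (8^7)^2 = 2097152^2 = 4398046511104
8^15 = 8 * 8^14 = 8 * 4398046511104 = 35184372088832
8^30 = (8^15)^2 = 35184372088832^2 = 1237940039285380274899124224

Result: 1237940039285380274899124224
Multiplications needed: 7 (7 lines after 8^1)

8^30 = 1237940039285380274899124224. Using exponentiation by squaring, this requires 7 multiplications. The key idea: if the exponent is even, square the half-power; if odd, multiply by the base once.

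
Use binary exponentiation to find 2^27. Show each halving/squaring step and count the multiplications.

Computing 2^27 by squaring (build up from 2^1; each line after the first costs one multiplication):

2^1 = 2
2^2 = (2^1)^2 = 2^2 = 4
2^3 = 2 * 2^2 = 2 * 4 = 8
2^6 = (2^3)^2 = 8^2 = 64
2^12 = (2^6)^2 = 64^2 = 4096
2^13 = 2 * 2^12 = 2 * 4096 = 8192
2^26 = (2^13)^2 = 8192^2 = 67108864
2^27 = 2 * 2^26 = 2 * 67108864 = 134217728

Result: 134217728
Multiplications needed: 7 (7 lines after 2^1)

2^27 = 134217728. Using exponentiation by squaring, this requires 7 multiplications. The key idea: if the exponent is even, square the half-power; if odd, multiply by the base once.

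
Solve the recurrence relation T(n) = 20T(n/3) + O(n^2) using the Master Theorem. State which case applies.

Master Theorem for T(n) = 20T(n/3) + O(n^2):

a = 20, b = 3, c = 2
log_b(a) = log_3(20) = 2.7268

Case 1: c = 2 < log_3(20) = 2.7268
T(n) = O(n^(log_3 20))

For T(n) = 20T(n/3) + O(n^2): log_3(20) = 2.7268. This is Case 1 of the Master Theorem (c < log_b(a), work dominated by leaves), giving O(n^(log_3 20)).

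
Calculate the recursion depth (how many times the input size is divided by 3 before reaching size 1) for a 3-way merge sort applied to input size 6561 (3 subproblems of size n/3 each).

For divide and conquer with division factor 3:

Problem sizes at each level:
Level 0: 6561
Level 1: 2187
Level 2: 729
Level 3: 243
Level 4: 81
Level 5: 27
Level 6: 9
Level 7: 3
Level 8: 1

The root is level 0 and the size-1 base case is level 8 (the tree spans levels 0 through 8, i.e. 9 levels counting the root), so the depth is the number of divisions: log_3(6561) = 8

The recursion tree depth is log_3(6561) = 8. At each level, the problem size is divided by 3, so it takes 8 divisions to reduce to a base case of size 1. The algorithm makes 3 recursive calls at each level.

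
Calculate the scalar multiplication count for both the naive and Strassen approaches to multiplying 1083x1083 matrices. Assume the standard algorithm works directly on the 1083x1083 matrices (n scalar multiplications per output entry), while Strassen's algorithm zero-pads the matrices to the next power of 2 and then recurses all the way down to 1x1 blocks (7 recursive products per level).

Matrix multiplication for 1083x1083 matrices:

Strassen's algorithm requires power-of-2 dimensions. Pad 1083x1083 to 2048x2048 (next power of 2).

Standard algorithm: 1083^3 = 1270238787 multiplications
Strassen's algorithm: 7^(log2(2048)) = 7^11 = 1977326743 multiplications
Difference: 1270238787 - 1977326743 = -707087956 (Strassen uses MORE here due to padding overhead — for small or just-over-power-of-2 n, padding can outweigh the per-level savings)

Standard: 1270238787 multiplications (1083^3). Strassen: 1977326743 multiplications (7^11, after padding to 2048x2048). Strassen reduces 8 recursive multiplications to 7 at each level.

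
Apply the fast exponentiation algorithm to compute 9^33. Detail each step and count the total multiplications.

Computing 9^33 by squaring (build up from 9^1; each line after the first costs one multiplication):

9^1 = 9
9^2 = (9^1)^2 = 9^2 = 81
9^4 = (9^2)^2 = 81^2 = 6561
9^8 = (9^4)^2 = 6561^2 = 43046721
9^16 = (9^8)^2 = 43046721^2 = 1853020188851841
9^32 = (9^16)^2 = 1853020188851841^2 = 3433683820292512484657849089281
9^33 = 9 * 9^32 = 9 * 3433683820292512484657849089281 = 30903154382632612361920641803529

Result: 30903154382632612361920641803529
Multiplications needed: 6 (6 lines after 9^1)

9^33 = 30903154382632612361920641803529. Using exponentiation by squaring, this requires 6 multiplications. The key idea: if the exponent is even, square the half-power; if odd, multiply by the base once.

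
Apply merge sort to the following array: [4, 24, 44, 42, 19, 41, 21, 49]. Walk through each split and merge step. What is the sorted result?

Merge sort trace:

Split: [4, 24, 44, 42, 19, 41, 21, 49] -> [4, 24, 44, 42] and [19, 41, 21, 49]
  Split: [4, 24, 44, 42] -> [4, 24] and [44, 42]
    Split: [4, 24] -> [4] and [24]
    Merge: [4] + [24] -> [4, 24]
    Split: [44, 42] -> [44] and [42]
    Merge: [44] + [42] -> [42, 44]
  Merge: [4, 24] + [42, 44] -> [4, 24, 42, 44]
  Split: [19, 41, 21, 49] -> [19, 41] and [21, 49]
    Split: [19, 41] -> [19] and [41]
    Merge: [19] + [41] -> [19, 41]
    Split: [21, 49] -> [21] and [49]
    Merge: [21] + [49] -> [21, 49]
  Merge: [19, 41] + [21, 49] -> [19, 21, 41, 49]
Merge: [4, 24, 42, 44] + [19, 21, 41, 49] -> [4, 19, 21, 24, 41, 42, 44, 49]

Final sorted array: [4, 19, 21, 24, 41, 42, 44, 49]

The merge sort proceeds by recursively splitting the array and merging sorted halves.
After all merges, the sorted array is [4, 19, 21, 24, 41, 42, 44, 49].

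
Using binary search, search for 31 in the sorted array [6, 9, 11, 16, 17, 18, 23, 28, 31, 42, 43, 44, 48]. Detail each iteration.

Binary search for 31 in [6, 9, 11, 16, 17, 18, 23, 28, 31, 42, 43, 44, 48]:

lo=0, hi=12, mid=6, arr[mid]=23 -> 23 < 31, search right half
lo=7, hi=12, mid=9, arr[mid]=42 -> 42 > 31, search left half
lo=7, hi=8, mid=7, arr[mid]=28 -> 28 < 31, search right half
lo=8, hi=8, mid=8, arr[mid]=31 -> Found target at index 8!

Binary search finds 31 at index 8 after 4 comparisons. The search repeatedly halves the search space by comparing with the middle element.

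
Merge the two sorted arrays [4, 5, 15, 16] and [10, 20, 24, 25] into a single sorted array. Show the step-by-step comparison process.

Merging process:

Compare 4 vs 10: take 4 from left. Merged: [4]
Compare 5 vs 10: take 5 from left. Merged: [4, 5]
Compare 15 vs 10: take 10 from right. Merged: [4, 5, 10]
Compare 15 vs 20: take 15 from left. Merged: [4, 5, 10, 15]
Compare 16 vs 20: take 16 from left. Merged: [4, 5, 10, 15, 16]
Append remaining from right: [20, 24, 25]. Merged: [4, 5, 10, 15, 16, 20, 24, 25]

Final merged array: [4, 5, 10, 15, 16, 20, 24, 25]
Total comparisons: 5

The merged array is [4, 5, 10, 15, 16, 20, 24, 25], requiring 5 comparisons. The merge step runs in O(n) time where n is the total number of elements.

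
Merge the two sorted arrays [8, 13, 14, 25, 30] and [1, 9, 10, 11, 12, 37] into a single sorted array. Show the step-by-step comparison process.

Merging process:

Compare 8 vs 1: take 1 from right. Merged: [1]
Compare 8 vs 9: take 8 from left. Merged: [1, 8]
Compare 13 vs 9: take 9 from right. Merged: [1, 8, 9]
Compare 13 vs 10: take 10 from right. Merged: [1, 8, 9, 10]
Compare 13 vs 11: take 11 from right. Merged: [1, 8, 9, 10, 11]
Compare 13 vs 12: take 12 from right. Merged: [1, 8, 9, 10, 11, 12]
Compare 13 vs 37: take 13 from left. Merged: [1, 8, 9, 10, 11, 12, 13]
Compare 14 vs 37: take 14 from left. Merged: [1, 8, 9, 10, 11, 12, 13, 14]
Compare 25 vs 37: take 25 from left. Merged: [1, 8, 9, 10, 11, 12, 13, 14, 25]
Compare 30 vs 37: take 30 from left. Merged: [1, 8, 9, 10, 11, 12, 13, 14, 25, 30]
Append remaining from right: [37]. Merged: [1, 8, 9, 10, 11, 12, 13, 14, 25, 30, 37]

Final merged array: [1, 8, 9, 10, 11, 12, 13, 14, 25, 30, 37]
Total comparisons: 10

The merged array is [1, 8, 9, 10, 11, 12, 13, 14, 25, 30, 37], requiring 10 comparisons. The merge step runs in O(n) time where n is the total number of elements.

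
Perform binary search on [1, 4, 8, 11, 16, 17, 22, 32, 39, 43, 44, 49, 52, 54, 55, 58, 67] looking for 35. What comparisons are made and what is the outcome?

Binary search for 35 in [1, 4, 8, 11, 16, 17, 22, 32, 39, 43, 44, 49, 52, 54, 55, 58, 67]:

lo=0, hi=16, mid=8, arr[mid]=39 -> 39 > 35, search left half
lo=0, hi=7, mid=3, arr[mid]=11 -> 11 < 35, search right half
lo=4, hi=7, mid=5, arr[mid]=17 -> 17 < 35, search right half
lo=6, hi=7, mid=6, arr[mid]=22 -> 22 < 35, search right half
lo=7, hi=7, mid=7, arr[mid]=32 -> 32 < 35, search right half
lo=8 > hi=7, target 35 not found

Binary search determines that 35 is not in the array after 5 comparisons. The search space was exhausted without finding the target.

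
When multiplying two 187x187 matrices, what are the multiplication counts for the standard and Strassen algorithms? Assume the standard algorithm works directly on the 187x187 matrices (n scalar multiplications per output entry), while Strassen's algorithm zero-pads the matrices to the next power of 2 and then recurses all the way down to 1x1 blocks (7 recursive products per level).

Matrix multiplication for 187x187 matrices:

Strassen's algorithm requires power-of-2 dimensions. Pad 187x187 to 256x256 (next power of 2).

Standard algorithm: 187^3 = 6539203 multiplications
Strassen's algorithm: 7^(log2(256)) = 7^8 = 5764801 multiplications
Savings: 6539203 - 5764801 = 774402 multiplications

Standard: 6539203 multiplications (187^3). Strassen: 5764801 multiplications (7^8, after padding to 256x256). Strassen reduces 8 recursive multiplications to 7 at each level.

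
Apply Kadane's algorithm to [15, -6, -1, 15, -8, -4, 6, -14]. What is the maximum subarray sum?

Using Kadane's algorithm on [15, -6, -1, 15, -8, -4, 6, -14]:

Scanning through the array:
Position 1 (value -6): max_ending_here = 9, max_so_far = 15
Position 2 (value -1): max_ending_here = 8, max_so_far = 15
Position 3 (value 15): max_ending_here = 23, max_so_far = 23
Position 4 (value -8): max_ending_here = 15, max_so_far = 23
Position 5 (value -4): max_ending_here = 11, max_so_far = 23
Position 6 (value 6): max_ending_here = 17, max_so_far = 23
Position 7 (value -14): max_ending_here = 3, max_so_far = 23

Maximum subarray: [15, -6, -1, 15]
Maximum sum: 23

The maximum subarray is [15, -6, -1, 15] with sum 23. This subarray runs from index 0 to index 3.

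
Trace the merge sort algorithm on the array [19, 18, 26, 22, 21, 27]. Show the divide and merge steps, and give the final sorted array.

Merge sort trace:

Split: [19, 18, 26, 22, 21, 27] -> [19, 18, 26] and [22, 21, 27]
  Split: [19, 18, 26] -> [19] and [18, 26]
    Split: [18, 26] -> [18] and [26]
    Merge: [18] + [26] -> [18, 26]
  Merge: [19] + [18, 26] -> [18, 19, 26]
  Split: [22, 21, 27] -> [22] and [21, 27]
    Split: [21, 27] -> [21] and [27]
    Merge: [21] + [27] -> [21, 27]
  Merge: [22] + [21, 27] -> [21, 22, 27]
Merge: [18, 19, 26] + [21, 22, 27] -> [18, 19, 21, 22, 26, 27]

Final sorted array: [18, 19, 21, 22, 26, 27]

The merge sort proceeds by recursively splitting the array and merging sorted halves.
After all merges, the sorted array is [18, 19, 21, 22, 26, 27].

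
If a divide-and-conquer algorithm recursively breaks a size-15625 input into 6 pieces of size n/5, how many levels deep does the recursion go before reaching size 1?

For divide and conquer with division factor 5:

Problem sizes at each level:
Level 0: 15625
Level 1: 3125
Level 2: 625
Level 3: 125
Level 4: 25
Level 5: 5
Level 6: 1

The root is level 0 and the size-1 base case is level 6 (the tree spans levels 0 through 6, i.e. 7 levels counting the root), so the depth is the number of divisions: log_5(15625) = 6

The recursion tree depth is log_5(15625) = 6. At each level, the problem size is divided by 5, so it takes 6 divisions to reduce to a base case of size 1. The algorithm makes 6 recursive calls at each level.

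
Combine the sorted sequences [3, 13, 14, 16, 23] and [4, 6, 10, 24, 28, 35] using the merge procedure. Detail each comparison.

Merging process:

Compare 3 vs 4: take 3 from left. Merged: [3]
Compare 13 vs 4: take 4 from right. Merged: [3, 4]
Compare 13 vs 6: take 6 from right. Merged: [3, 4, 6]
Compare 13 vs 10: take 10 from right. Merged: [3, 4, 6, 10]
Compare 13 vs 24: take 13 from left. Merged: [3, 4, 6, 10, 13]
Compare 14 vs 24: take 14 from left. Merged: [3, 4, 6, 10, 13, 14]
Compare 16 vs 24: take 16 from left. Merged: [3, 4, 6, 10, 13, 14, 16]
Compare 23 vs 24: take 23 from left. Merged: [3, 4, 6, 10, 13, 14, 16, 23]
Append remaining from right: [24, 28, 35]. Merged: [3, 4, 6, 10, 13, 14, 16, 23, 24, 28, 35]

Final merged array: [3, 4, 6, 10, 13, 14, 16, 23, 24, 28, 35]
Total comparisons: 8

The merged array is [3, 4, 6, 10, 13, 14, 16, 23, 24, 28, 35], requiring 8 comparisons. The merge step runs in O(n) time where n is the total number of elements.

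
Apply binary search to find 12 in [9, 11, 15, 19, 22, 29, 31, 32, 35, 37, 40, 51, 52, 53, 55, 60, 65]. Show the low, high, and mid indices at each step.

Binary search for 12 in [9, 11, 15, 19, 22, 29, 31, 32, 35, 37, 40, 51, 52, 53, 55, 60, 65]:

lo=0, hi=16, mid=8, arr[mid]=35 -> 35 > 12, search left half
lo=0, hi=7, mid=3, arr[mid]=19 -> 19 > 12, search left half
lo=0, hi=2, mid=1, arr[mid]=11 -> 11 < 12, search right half
lo=2, hi=2, mid=2, arr[mid]=15 -> 15 > 12, search left half
lo=2 > hi=1, target 12 not found

Binary search determines that 12 is not in the array after 4 comparisons. The search space was exhausted without finding the target.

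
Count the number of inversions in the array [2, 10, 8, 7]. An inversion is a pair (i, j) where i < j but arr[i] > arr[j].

Finding inversions in [2, 10, 8, 7]:

(1, 2): arr[1]=10 > arr[2]=8
(1, 3): arr[1]=10 > arr[3]=7
(2, 3): arr[2]=8 > arr[3]=7

Total inversions: 3

The array has 3 inversion(s): (1,2), (1,3), (2,3). Each pair (i,j) satisfies i < j and arr[i] > arr[j].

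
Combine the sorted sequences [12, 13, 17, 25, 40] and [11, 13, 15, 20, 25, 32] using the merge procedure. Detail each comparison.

Merging process:

Compare 12 vs 11: take 11 from right. Merged: [11]
Compare 12 vs 13: take 12 from left. Merged: [11, 12]
Compare 13 vs 13: take 13 from left. Merged: [11, 12, 13]
Compare 17 vs 13: take 13 from right. Merged: [11, 12, 13, 13]
Compare 17 vs 15: take 15 from right. Merged: [11, 12, 13, 13, 15]
Compare 17 vs 20: take 17 from left. Merged: [11, 12, 13, 13, 15, 17]
Compare 25 vs 20: take 20 from right. Merged: [11, 12, 13, 13, 15, 17, 20]
Compare 25 vs 25: take 25 from left. Merged: [11, 12, 13, 13, 15, 17, 20, 25]
Compare 40 vs 25: take 25 from right. Merged: [11, 12, 13, 13, 15, 17, 20, 25, 25]
Compare 40 vs 32: take 32 from right. Merged: [11, 12, 13, 13, 15, 17, 20, 25, 25, 32]
Append remaining from left: [40]. Merged: [11, 12, 13, 13, 15, 17, 20, 25, 25, 32, 40]

Final merged array: [11, 12, 13, 13, 15, 17, 20, 25, 25, 32, 40]
Total comparisons: 10

The merged array is [11, 12, 13, 13, 15, 17, 20, 25, 25, 32, 40], requiring 10 comparisons. The merge step runs in O(n) time where n is the total number of elements.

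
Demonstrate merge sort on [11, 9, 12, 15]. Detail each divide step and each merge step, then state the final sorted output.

Merge sort trace:

Split: [11, 9, 12, 15] -> [11, 9] and [12, 15]
  Split: [11, 9] -> [11] and [9]
  Merge: [11] + [9] -> [9, 11]
  Split: [12, 15] -> [12] and [15]
  Merge: [12] + [15] -> [12, 15]
Merge: [9, 11] + [12, 15] -> [9, 11, 12, 15]

Final sorted array: [9, 11, 12, 15]

The merge sort proceeds by recursively splitting the array and merging sorted halves.
After all merges, the sorted array is [9, 11, 12, 15].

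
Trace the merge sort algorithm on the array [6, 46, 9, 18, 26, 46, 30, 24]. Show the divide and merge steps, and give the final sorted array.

Merge sort trace:

Split: [6, 46, 9, 18, 26, 46, 30, 24] -> [6, 46, 9, 18] and [26, 46, 30, 24]
  Split: [6, 46, 9, 18] -> [6, 46] and [9, 18]
    Split: [6, 46] -> [6] and [46]
    Merge: [6] + [46] -> [6, 46]
    Split: [9, 18] -> [9] and [18]
    Merge: [9] + [18] -> [9, 18]
  Merge: [6, 46] + [9, 18] -> [6, 9, 18, 46]
  Split: [26, 46, 30, 24] -> [26, 46] and [30, 24]
    Split: [26, 46] -> [26] and [46]
    Merge: [26] + [46] -> [26, 46]
    Split: [30, 24] -> [30] and [24]
    Merge: [30] + [24] -> [24, 30]
  Merge: [26, 46] + [24, 30] -> [24, 26, 30, 46]
Merge: [6, 9, 18, 46] + [24, 26, 30, 46] -> [6, 9, 18, 24, 26, 30, 46, 46]

Final sorted array: [6, 9, 18, 24, 26, 30, 46, 46]

The merge sort proceeds by recursively splitting the array and merging sorted halves.
After all merges, the sorted array is [6, 9, 18, 24, 26, 30, 46, 46].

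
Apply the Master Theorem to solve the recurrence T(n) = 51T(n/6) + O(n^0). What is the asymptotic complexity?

Master Theorem for T(n) = 51T(n/6) + O(n^0):

a = 51, b = 6, c = 0
log_b(a) = log_6(51) = 2.1944

Case 1: c = 0 < log_6(51) = 2.1944
T(n) = O(n^(log_6 51))

For T(n) = 51T(n/6) + O(n^0): log_6(51) = 2.1944. This is Case 1 of the Master Theorem (c < log_b(a), work dominated by leaves), giving O(n^(log_6 51)).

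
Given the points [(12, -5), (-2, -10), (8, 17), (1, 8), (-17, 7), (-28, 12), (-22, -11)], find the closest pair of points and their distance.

Computing all pairwise distances among 7 points:

d((12, -5), (-2, -10)) = 14.8661
d((12, -5), (8, 17)) = 22.3607
d((12, -5), (1, 8)) = 17.0294
d((12, -5), (-17, 7)) = 31.3847
d((12, -5), (-28, 12)) = 43.4626
d((12, -5), (-22, -11)) = 34.5254
d((-2, -10), (8, 17)) = 28.7924
d((-2, -10), (1, 8)) = 18.2483
d((-2, -10), (-17, 7)) = 22.6716
d((-2, -10), (-28, 12)) = 34.0588
d((-2, -10), (-22, -11)) = 20.025
d((8, 17), (1, 8)) = 11.4018 <-- minimum
d((8, 17), (-17, 7)) = 26.9258
d((8, 17), (-28, 12)) = 36.3456
d((8, 17), (-22, -11)) = 41.0366
d((1, 8), (-17, 7)) = 18.0278
d((1, 8), (-28, 12)) = 29.2746
d((1, 8), (-22, -11)) = 29.8329
d((-17, 7), (-28, 12)) = 12.083
d((-17, 7), (-22, -11)) = 18.6815
d((-28, 12), (-22, -11)) = 23.7697

Closest pair: (8, 17) and (1, 8) with distance 11.4018

The closest pair is (8, 17) and (1, 8) with Euclidean distance 11.4018. For 7 points, brute-force pairwise comparison is shown above. For large n, the divide-and-conquer algorithm (sort by x, recurse on halves, check the dividing strip) achieves O(n log n).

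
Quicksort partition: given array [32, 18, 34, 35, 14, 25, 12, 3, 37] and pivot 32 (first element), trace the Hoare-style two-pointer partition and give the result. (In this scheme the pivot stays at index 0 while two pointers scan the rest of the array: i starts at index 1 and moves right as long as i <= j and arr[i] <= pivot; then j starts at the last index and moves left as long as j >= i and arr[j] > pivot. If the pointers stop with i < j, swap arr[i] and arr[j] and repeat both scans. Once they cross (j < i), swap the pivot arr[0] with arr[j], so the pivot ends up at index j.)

Hoare-style two-pointer partition with pivot = 32:

Initial array: [32, 18, 34, 35, 14, 25, 12, 3, 37]

Pointers start at i = 1, j = 8.
i stops at index 2 (arr[2]=34 > 32), j stops at index 7 (arr[7]=3 <= 32): swap arr[2] and arr[7], array becomes [32, 18, 3, 35, 14, 25, 12, 34, 37]
i stops at index 3 (arr[3]=35 > 32), j stops at index 6 (arr[6]=12 <= 32): swap arr[3] and arr[6], array becomes [32, 18, 3, 12, 14, 25, 35, 34, 37]
i ends at 6, j ends at 5: the pointers have crossed (j < i), so scanning stops.

Swap pivot arr[0] with arr[5] to place pivot at position 5: [25, 18, 3, 12, 14, 32, 35, 34, 37]
Pivot position: 5

After partitioning with pivot 32, the array becomes [25, 18, 3, 12, 14, 32, 35, 34, 37]. The pivot is placed at index 5. All elements to the left of the pivot are <= 32, and all elements to the right are > 32.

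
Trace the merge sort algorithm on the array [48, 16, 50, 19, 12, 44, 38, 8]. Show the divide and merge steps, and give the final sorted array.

Merge sort trace:

Split: [48, 16, 50, 19, 12, 44, 38, 8] -> [48, 16, 50, 19] and [12, 44, 38, 8]
  Split: [48, 16, 50, 19] -> [48, 16] and [50, 19]
    Split: [48, 16] -> [48] and [16]
    Merge: [48] + [16] -> [16, 48]
    Split: [50, 19] -> [50] and [19]
    Merge: [50] + [19] -> [19, 50]
  Merge: [16, 48] + [19, 50] -> [16, 19, 48, 50]
  Split: [12, 44, 38, 8] -> [12, 44] and [38, 8]
    Split: [12, 44] -> [12] and [44]
    Merge: [12] + [44] -> [12, 44]
    Split: [38, 8] -> [38] and [8]
    Merge: [38] + [8] -> [8, 38]
  Merge: [12, 44] + [8, 38] -> [8, 12, 38, 44]
Merge: [16, 19, 48, 50] + [8, 12, 38, 44] -> [8, 12, 16, 19, 38, 44, 48, 50]

Final sorted array: [8, 12, 16, 19, 38, 44, 48, 50]

The merge sort proceeds by recursively splitting the array and merging sorted halves.
After all merges, the sorted array is [8, 12, 16, 19, 38, 44, 48, 50].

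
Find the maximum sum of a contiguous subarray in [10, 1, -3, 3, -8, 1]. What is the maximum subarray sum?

Using Kadane's algorithm on [10, 1, -3, 3, -8, 1]:

Scanning through the array:
Position 1 (value 1): max_ending_here = 11, max_so_far = 11
Position 2 (value -3): max_ending_here = 8, max_so_far = 11
Position 3 (value 3): max_ending_here = 11, max_so_far = 11
Position 4 (value -8): max_ending_here = 3, max_so_far = 11
Position 5 (value 1): max_ending_here = 4, max_so_far = 11

Maximum subarray: [10, 1]
Maximum sum: 11

The maximum subarray is [10, 1] with sum 11. This subarray runs from index 0 to index 1.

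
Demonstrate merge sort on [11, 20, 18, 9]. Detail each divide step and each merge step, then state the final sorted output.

Merge sort trace:

Split: [11, 20, 18, 9] -> [11, 20] and [18, 9]
  Split: [11, 20] -> [11] and [20]
  Merge: [11] + [20] -> [11, 20]
  Split: [18, 9] -> [18] and [9]
  Merge: [18] + [9] -> [9, 18]
Merge: [11, 20] + [9, 18] -> [9, 11, 18, 20]

Final sorted array: [9, 11, 18, 20]

The merge sort proceeds by recursively splitting the array and merging sorted halves.
After all merges, the sorted array is [9, 11, 18, 20].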